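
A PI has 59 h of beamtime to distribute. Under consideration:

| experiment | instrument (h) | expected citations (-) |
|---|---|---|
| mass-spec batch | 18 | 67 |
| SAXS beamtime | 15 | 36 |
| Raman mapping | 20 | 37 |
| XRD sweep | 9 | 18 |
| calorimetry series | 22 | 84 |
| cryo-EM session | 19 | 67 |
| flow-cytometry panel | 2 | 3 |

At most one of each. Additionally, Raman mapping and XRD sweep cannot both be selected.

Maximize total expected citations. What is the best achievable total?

Best packing: mass-spec batch + calorimetry series + cryo-EM session — 59 h, 218 total.
Runner-up mass-spec batch + SAXS beamtime + calorimetry series + flow-cytometry panel tops out at 190.

218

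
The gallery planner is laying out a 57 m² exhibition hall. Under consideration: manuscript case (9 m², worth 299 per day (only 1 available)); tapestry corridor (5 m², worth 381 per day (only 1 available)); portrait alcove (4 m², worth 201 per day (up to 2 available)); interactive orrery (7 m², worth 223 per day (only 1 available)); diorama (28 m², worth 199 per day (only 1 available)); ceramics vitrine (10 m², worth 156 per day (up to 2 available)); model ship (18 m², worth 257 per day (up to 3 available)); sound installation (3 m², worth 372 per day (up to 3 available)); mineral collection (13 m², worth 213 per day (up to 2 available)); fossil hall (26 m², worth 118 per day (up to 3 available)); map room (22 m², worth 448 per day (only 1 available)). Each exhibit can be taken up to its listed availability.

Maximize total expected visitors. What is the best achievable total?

The ratio heuristic lands on manuscript case + tapestry corridor + 2×portrait alcove + interactive orrery + 3×sound installation + mineral collection (2634) but leaves 6 m² idle.
Replace mineral collection with model ship: the trade gains 44 net, giving 2678 at 56 m².
Nothing else within 57 m² beats 2678.

2678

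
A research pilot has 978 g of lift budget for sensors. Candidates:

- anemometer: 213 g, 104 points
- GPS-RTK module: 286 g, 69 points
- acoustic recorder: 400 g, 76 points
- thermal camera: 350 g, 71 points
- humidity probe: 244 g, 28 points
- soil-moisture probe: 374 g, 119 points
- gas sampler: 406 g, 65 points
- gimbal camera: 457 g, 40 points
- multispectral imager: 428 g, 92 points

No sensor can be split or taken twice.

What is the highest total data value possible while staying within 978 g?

294

Greedy by ratio would take anemometer + GPS-RTK module + soil-moisture probe: 873 g used, total 292.
Replace GPS-RTK module with thermal camera: the trade gains 2 net, giving 294 at 937 g.
That's the maximum — no swap from here does better than 294.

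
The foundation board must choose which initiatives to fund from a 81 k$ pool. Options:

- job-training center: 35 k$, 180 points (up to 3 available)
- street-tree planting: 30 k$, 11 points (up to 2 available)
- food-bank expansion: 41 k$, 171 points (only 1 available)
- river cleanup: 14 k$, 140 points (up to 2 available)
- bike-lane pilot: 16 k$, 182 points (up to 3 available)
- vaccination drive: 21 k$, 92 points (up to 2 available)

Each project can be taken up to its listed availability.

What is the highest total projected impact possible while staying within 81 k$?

826

Ranking by ratio (projected impact/k$): bike-lane pilot 11.38, river cleanup 10.00, job-training center 5.14, vaccination drive 4.38.
Best packing: 2×river cleanup + 3×bike-lane pilot — 76 k$, 826 total.
Nothing else within 81 k$ beats 826.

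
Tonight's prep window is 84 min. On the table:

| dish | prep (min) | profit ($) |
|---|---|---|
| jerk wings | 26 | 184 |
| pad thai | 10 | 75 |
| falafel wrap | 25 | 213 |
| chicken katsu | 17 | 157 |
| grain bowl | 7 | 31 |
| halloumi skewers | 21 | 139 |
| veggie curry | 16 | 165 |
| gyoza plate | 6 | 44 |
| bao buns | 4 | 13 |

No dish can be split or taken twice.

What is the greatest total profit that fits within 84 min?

Ranking by ratio (profit/min): veggie curry 10.31, chicken katsu 9.24, falafel wrap 8.52.
Taking the top-ratio dishes first gives pad thai + falafel wrap + chicken katsu + grain bowl + veggie curry + gyoza plate for 685 (81 min).
The 23 min tied up in pad thai and grain bowl and gyoza plate is better spent on jerk wings — total rises to 719 (84 min).
Every other selection either busts 84 min or fails to beat 719.

719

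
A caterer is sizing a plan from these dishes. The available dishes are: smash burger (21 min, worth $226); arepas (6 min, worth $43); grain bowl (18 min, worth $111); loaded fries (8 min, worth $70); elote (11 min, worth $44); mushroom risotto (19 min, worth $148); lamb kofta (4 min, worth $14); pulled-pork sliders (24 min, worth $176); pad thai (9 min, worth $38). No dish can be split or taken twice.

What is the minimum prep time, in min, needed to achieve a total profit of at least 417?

46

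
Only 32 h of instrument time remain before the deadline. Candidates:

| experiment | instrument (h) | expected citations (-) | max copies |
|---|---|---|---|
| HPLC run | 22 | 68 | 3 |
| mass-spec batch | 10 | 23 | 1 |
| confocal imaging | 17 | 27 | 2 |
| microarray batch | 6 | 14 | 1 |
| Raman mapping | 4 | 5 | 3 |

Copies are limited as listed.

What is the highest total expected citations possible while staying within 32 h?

91

Taking the top-ratio experiments first gives HPLC run + microarray batch + Raman mapping for 87 (32 h).
Replace microarray batch and Raman mapping with mass-spec batch: the trade gains 4 net, giving 91 at 32 h.
No other feasible combination exceeds 91.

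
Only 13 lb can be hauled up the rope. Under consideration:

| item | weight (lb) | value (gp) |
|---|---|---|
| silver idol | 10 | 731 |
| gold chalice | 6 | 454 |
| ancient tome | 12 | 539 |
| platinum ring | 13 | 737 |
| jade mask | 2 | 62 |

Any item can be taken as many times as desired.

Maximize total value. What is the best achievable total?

908

Best packing: 2×gold chalice — 12 lb, 908 total.
That's the maximum — no swap from here does better than 908.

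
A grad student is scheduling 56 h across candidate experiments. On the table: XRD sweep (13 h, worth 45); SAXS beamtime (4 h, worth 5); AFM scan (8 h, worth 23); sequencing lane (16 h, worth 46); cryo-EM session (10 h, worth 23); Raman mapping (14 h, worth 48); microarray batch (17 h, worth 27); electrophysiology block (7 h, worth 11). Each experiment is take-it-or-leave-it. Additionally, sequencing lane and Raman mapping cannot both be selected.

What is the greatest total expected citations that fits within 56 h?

155

Best packing: XRD sweep + SAXS beamtime + AFM scan + cryo-EM session + Raman mapping + electrophysiology block — 56 h, 155 total.
Runner-up XRD sweep + AFM scan + cryo-EM session + Raman mapping + electrophysiology block tops out at 150.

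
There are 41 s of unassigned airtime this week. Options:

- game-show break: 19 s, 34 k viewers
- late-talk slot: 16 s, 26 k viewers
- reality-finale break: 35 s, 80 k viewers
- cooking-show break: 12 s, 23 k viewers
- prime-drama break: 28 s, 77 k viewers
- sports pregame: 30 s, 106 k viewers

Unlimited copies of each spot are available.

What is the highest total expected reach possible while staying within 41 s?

Density check — sports pregame 3.53, prime-drama break 2.75, reality-finale break 2.29 are the best per s.
The ratio ordering already packs tightly: sports pregame, 30 s, 106.
No other feasible combination exceeds 106.

106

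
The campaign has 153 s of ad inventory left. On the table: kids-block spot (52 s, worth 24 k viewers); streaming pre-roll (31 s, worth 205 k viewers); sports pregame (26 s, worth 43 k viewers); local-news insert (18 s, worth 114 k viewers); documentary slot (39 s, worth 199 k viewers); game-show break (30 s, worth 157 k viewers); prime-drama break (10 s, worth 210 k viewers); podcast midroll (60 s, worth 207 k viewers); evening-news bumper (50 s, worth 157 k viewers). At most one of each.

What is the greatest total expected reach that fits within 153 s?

Taking the top-ratio spots first gives streaming pre-roll + local-news insert + documentary slot + game-show break + prime-drama break for 885 (128 s).
Dropping documentary slot frees 39 s; slotting in podcast midroll (60 s) lifts the total to 893 at 149 s.

893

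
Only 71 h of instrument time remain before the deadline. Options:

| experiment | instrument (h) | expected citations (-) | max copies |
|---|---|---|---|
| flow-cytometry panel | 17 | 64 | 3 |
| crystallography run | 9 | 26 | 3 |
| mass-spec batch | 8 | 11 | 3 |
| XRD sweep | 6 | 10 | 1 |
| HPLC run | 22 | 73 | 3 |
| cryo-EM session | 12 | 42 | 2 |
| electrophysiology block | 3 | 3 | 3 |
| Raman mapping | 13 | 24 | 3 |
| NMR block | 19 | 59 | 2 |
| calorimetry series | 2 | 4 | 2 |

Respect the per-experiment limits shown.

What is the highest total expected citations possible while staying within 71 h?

251

Ranking by ratio (expected citations/h): flow-cytometry panel 3.76, cryo-EM session 3.50, HPLC run 3.32, NMR block 3.11.
The ratio heuristic lands on 3×flow-cytometry panel + cryo-EM session + electrophysiology block + 2×calorimetry series (245) but leaves 1 h idle.
Replace cryo-EM session and electrophysiology block and 2×calorimetry series with NMR block: the trade gains 6 net, giving 251 at 70 h.
That's the maximum — no swap from here does better than 251.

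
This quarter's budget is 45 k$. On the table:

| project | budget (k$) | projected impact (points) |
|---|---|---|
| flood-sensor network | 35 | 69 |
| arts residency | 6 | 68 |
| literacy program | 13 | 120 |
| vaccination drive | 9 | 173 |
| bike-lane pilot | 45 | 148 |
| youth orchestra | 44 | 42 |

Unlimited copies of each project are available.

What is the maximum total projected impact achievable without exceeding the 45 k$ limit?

865

The ratio ordering already packs tightly: 5×vaccination drive, 45 k$, 865.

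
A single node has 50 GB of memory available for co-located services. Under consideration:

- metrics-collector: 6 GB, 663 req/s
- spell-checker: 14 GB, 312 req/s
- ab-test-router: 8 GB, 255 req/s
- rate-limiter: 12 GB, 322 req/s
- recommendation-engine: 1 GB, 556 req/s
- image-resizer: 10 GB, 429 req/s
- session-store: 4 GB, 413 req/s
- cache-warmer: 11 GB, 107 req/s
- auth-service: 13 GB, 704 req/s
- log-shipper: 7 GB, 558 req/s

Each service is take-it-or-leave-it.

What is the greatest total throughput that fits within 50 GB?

3578

Best packing: metrics-collector + ab-test-router + recommendation-engine + image-resizer + session-store + auth-service + log-shipper — 49 GB, 3578 total.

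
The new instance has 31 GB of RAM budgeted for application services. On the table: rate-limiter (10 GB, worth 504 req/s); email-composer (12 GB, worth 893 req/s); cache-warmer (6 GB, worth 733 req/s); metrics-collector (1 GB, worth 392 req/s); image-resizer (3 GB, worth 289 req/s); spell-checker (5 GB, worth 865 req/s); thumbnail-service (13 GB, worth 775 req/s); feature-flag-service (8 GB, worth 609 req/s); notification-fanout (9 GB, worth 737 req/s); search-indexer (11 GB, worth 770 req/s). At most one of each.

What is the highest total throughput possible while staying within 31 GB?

3369

Ranking by ratio (throughput/GB): metrics-collector 392.00, spell-checker 173.00, cache-warmer 122.17, image-resizer 96.33.
Filling by ratio: cache-warmer + metrics-collector + image-resizer + spell-checker + notification-fanout for 3016, with 7 GB left unused.
Dropping image-resizer and notification-fanout frees 12 GB; slotting in feature-flag-service + search-indexer (19 GB) lifts the total to 3369 at 31 GB.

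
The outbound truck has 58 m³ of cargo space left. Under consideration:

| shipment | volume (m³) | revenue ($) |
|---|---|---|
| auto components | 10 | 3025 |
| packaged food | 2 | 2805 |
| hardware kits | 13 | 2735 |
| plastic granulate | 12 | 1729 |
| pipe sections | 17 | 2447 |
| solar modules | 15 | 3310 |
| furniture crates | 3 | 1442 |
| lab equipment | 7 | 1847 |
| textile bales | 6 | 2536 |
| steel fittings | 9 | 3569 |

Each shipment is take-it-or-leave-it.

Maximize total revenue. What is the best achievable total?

By revenue per m³: packaged food 1402.50, furniture crates 480.67, textile bales 422.67 lead.
The ratio heuristic lands on auto components + packaged food + solar modules + furniture crates + lab equipment + textile bales + steel fittings (18534) but leaves 6 m³ idle.
Replace lab equipment with hardware kits: the trade gains 888 net, giving 19422 at 58 m³.
The closest alternative, auto components + packaged food + solar modules + furniture crates + lab equipment + textile bales + steel fittings, reaches only 18534.

19422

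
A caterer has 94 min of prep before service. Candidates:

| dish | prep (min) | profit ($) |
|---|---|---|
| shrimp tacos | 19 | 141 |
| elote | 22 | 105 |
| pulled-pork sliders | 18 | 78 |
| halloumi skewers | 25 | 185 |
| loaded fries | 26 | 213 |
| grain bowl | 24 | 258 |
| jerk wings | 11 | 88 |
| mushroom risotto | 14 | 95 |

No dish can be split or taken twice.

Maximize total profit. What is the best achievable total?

797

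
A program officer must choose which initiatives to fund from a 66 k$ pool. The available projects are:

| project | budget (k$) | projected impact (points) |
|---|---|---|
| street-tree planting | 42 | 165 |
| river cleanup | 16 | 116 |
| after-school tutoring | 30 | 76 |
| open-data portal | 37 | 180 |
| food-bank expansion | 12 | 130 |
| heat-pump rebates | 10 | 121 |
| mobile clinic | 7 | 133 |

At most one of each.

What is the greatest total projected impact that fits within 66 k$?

Taking the top-ratio projects first gives river cleanup + food-bank expansion + heat-pump rebates + mobile clinic for 500 (45 k$).
Replace river cleanup with open-data portal: the trade gains 64 net, giving 564 at 66 k$.

564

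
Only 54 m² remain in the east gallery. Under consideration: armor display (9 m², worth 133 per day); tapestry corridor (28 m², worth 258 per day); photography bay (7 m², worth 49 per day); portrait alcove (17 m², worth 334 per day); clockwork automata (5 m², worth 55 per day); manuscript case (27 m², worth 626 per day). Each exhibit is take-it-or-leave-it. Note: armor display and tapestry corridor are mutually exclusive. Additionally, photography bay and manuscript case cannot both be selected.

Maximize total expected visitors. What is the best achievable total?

Best packing: armor display + portrait alcove + manuscript case — 53 m², 1093 total.

1093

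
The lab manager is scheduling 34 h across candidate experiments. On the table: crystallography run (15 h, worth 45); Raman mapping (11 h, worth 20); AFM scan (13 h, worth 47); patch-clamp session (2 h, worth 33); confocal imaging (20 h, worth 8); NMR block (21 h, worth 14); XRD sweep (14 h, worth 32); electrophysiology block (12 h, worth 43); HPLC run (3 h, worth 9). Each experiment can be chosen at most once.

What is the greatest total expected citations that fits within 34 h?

Filling by ratio: AFM scan + patch-clamp session + electrophysiology block + HPLC run for 132, with 4 h left unused.
The 12 h tied up in electrophysiology block is better spent on crystallography run — total rises to 134 (33 h).
Runner-up AFM scan + patch-clamp session + electrophysiology block + HPLC run tops out at 132.

134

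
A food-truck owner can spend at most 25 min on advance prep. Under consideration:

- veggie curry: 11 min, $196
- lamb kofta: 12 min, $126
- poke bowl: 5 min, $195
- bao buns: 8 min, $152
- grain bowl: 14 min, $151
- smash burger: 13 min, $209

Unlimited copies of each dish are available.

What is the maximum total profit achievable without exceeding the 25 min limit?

975

Taking 5×poke bowl: 25 min used, 975 in profit.
Every other selection either busts 25 min or fails to beat 975.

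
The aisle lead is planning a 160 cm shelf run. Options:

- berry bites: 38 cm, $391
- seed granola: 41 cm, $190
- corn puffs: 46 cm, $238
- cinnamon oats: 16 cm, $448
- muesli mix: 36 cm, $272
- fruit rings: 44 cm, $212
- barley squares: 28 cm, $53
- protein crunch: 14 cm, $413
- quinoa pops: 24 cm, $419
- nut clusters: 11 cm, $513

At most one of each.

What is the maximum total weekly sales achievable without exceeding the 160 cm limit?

2456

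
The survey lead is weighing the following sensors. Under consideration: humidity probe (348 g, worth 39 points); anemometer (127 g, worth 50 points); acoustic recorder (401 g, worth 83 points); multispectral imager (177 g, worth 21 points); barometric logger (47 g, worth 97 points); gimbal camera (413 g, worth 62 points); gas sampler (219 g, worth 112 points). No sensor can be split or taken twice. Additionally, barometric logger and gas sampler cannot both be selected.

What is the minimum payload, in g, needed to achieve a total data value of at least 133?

174

Need the lightest bundle worth ≥ 133.
anemometer + barometric logger: 147 data value at 174 g.
No combination under 174 g hits 133.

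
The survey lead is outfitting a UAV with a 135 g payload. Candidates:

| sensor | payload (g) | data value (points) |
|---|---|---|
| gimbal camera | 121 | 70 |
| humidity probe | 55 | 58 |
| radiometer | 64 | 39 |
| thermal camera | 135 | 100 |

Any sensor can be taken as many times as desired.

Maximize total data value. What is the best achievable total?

116

Best packing: 2×humidity probe — 110 g, 116 total.
No other feasible combination exceeds 116.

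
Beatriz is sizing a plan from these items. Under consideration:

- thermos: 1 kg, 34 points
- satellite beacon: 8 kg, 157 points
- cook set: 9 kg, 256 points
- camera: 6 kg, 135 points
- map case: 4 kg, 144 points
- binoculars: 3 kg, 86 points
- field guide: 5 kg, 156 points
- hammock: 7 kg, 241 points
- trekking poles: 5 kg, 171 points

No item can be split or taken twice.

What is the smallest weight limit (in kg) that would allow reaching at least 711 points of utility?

21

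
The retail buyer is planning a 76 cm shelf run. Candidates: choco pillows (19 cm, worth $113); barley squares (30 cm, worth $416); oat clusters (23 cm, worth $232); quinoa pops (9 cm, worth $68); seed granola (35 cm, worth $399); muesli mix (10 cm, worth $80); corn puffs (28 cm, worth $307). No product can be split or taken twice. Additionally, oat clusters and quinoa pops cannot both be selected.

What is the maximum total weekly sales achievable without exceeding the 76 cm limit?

895

Ranking by ratio (weekly sales/cm): barley squares 13.87, seed granola 11.40, corn puffs 10.96, oat clusters 10.09.
Taking barley squares + seed granola + muesli mix: 75 cm used, 895 in weekly sales.
No other feasible combination exceeds 895.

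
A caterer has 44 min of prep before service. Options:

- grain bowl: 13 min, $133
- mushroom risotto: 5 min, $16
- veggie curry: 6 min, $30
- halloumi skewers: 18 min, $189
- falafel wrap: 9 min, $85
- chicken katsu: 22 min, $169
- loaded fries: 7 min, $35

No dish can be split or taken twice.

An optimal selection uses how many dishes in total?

3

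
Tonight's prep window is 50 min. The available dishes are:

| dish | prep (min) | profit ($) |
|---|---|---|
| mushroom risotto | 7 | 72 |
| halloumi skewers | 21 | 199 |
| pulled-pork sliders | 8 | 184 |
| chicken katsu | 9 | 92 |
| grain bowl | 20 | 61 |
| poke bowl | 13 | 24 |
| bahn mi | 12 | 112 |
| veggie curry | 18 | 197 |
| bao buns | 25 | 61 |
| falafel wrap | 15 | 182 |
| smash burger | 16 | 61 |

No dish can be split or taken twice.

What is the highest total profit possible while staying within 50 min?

655

A density-first pass picks mushroom risotto + pulled-pork sliders + veggie curry + falafel wrap — 635 at 48 min.
Replace mushroom risotto with chicken katsu: the trade gains 20 net, giving 655 at 50 min.
That's the maximum — no swap from here does better than 655.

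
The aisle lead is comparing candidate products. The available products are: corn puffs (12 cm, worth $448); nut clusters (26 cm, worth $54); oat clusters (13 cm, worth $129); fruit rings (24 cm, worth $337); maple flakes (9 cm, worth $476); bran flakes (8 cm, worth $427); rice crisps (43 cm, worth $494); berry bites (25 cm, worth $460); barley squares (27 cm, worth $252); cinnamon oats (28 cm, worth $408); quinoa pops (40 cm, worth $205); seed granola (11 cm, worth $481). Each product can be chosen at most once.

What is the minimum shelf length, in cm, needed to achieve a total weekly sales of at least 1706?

Need the lightest bundle worth ≥ 1706.
Taking corn puffs + maple flakes + bran flakes + seed granola gives 1832 (≥ 1706) for 40 cm.
Below 40 cm the best achievable stays under 1706.

40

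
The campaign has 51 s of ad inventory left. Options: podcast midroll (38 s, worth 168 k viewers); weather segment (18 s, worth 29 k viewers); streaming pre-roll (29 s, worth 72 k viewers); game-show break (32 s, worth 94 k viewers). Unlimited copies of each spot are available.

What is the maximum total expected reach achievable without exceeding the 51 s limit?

168

Density check — podcast midroll 4.42, game-show break 2.94, streaming pre-roll 2.48 are the best per s.
Podcast midroll uses 38 of the 51 s and totals 168.
Nothing else within 51 s beats 168.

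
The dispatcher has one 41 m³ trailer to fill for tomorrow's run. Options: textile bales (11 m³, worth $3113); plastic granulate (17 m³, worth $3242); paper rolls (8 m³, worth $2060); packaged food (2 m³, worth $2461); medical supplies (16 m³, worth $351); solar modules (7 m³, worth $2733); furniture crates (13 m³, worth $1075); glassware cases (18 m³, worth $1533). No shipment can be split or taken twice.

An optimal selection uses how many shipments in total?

Best achievable revenue is 11549.
textile bales + plastic granulate + packaged food + solar modules hits 11549 at 37 m³.
Any selection reaching 11549 contains exactly 4 shipments.

4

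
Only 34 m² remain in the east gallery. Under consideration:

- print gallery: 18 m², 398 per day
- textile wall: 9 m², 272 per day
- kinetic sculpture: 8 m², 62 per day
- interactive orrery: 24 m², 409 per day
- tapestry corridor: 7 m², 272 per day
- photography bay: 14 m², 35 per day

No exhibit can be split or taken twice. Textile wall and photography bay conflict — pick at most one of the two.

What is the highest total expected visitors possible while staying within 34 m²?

942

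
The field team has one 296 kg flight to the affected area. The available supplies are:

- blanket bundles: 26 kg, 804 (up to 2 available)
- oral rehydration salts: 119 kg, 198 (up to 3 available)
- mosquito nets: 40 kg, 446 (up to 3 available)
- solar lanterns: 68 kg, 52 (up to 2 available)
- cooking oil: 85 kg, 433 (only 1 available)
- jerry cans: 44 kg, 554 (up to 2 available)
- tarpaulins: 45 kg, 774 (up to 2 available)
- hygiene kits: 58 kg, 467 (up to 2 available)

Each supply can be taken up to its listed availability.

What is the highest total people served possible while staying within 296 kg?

4731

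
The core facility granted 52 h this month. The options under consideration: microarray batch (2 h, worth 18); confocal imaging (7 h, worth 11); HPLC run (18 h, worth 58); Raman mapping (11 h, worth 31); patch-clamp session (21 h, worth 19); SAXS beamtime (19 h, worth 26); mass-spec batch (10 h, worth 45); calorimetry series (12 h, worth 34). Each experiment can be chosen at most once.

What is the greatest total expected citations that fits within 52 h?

168

The ratio heuristic lands on microarray batch + confocal imaging + HPLC run + mass-spec batch + calorimetry series (166) but leaves 3 h idle.
Dropping microarray batch and confocal imaging frees 9 h; slotting in Raman mapping (11 h) lifts the total to 168 at 51 h.
Next best is microarray batch + confocal imaging + HPLC run + mass-spec batch + calorimetry series at 166 (49 h) — short by 2.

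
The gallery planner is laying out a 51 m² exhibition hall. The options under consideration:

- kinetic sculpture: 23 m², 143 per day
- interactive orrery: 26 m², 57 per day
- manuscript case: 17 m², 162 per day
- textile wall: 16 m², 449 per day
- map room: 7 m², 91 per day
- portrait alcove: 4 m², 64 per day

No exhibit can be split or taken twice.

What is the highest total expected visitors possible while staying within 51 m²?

766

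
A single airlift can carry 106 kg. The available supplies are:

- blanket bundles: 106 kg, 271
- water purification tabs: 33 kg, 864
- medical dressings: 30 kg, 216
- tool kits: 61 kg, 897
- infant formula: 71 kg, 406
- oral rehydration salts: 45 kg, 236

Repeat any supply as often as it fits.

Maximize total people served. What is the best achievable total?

2592

Taking 3×water purification tabs: 99 kg used, 2592 in people served.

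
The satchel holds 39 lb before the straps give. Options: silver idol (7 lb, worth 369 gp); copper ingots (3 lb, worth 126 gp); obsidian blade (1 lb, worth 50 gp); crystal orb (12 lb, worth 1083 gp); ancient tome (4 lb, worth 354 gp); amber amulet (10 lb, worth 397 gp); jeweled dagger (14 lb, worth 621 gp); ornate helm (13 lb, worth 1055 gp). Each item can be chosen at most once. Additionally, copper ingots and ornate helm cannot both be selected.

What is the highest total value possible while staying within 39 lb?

2911

Taking silver idol + obsidian blade + crystal orb + ancient tome + ornate helm: 37 lb used, 2911 in value.
Runner-up crystal orb + ancient tome + amber amulet + ornate helm tops out at 2889.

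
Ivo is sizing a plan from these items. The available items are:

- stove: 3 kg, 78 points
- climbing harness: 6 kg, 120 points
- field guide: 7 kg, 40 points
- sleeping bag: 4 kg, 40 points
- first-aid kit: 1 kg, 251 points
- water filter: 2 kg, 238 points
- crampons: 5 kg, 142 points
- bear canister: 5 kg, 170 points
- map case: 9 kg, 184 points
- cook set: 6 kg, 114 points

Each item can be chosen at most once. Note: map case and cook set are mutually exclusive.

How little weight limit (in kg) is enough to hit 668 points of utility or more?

Look for the lowest-weight combination reaching 668.
stove + first-aid kit + water filter + crampons reaches 709 using 11 kg.
No combination under 11 kg hits 668.

11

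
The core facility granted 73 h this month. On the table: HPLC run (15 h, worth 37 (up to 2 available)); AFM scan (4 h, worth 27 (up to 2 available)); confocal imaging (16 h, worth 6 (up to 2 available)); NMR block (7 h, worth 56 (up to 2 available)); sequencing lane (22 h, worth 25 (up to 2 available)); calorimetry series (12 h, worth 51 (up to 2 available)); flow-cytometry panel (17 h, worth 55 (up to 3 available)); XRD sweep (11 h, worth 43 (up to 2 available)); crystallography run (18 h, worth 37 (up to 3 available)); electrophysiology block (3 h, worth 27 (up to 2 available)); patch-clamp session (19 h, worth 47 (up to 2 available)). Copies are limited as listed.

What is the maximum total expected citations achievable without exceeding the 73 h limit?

381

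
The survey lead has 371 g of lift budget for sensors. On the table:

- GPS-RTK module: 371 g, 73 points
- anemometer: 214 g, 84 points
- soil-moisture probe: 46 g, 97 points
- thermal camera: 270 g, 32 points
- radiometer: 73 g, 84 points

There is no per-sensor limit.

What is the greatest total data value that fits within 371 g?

8×soil-moisture probe uses 368 of the 371 g and totals 776.
Every other selection either busts 371 g or fails to beat 776.

776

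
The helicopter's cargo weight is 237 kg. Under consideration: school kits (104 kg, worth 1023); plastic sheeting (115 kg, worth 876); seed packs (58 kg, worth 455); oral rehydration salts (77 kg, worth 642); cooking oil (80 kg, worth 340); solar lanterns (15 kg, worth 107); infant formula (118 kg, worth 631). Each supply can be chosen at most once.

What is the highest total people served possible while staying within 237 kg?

2006

Greedy by ratio would take school kits + oral rehydration salts + solar lanterns: 196 kg used, total 1772.
The 77 kg tied up in oral rehydration salts is better spent on plastic sheeting — total rises to 2006 (234 kg).
The closest alternative, school kits + plastic sheeting, reaches only 1899.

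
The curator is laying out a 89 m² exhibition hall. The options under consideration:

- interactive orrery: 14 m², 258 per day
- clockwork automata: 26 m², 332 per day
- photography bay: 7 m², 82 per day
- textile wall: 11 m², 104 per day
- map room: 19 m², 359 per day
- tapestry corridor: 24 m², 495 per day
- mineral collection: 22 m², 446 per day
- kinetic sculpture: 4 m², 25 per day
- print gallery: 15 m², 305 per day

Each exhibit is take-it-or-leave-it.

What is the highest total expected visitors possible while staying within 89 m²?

Density check — tapestry corridor 20.62, print gallery 20.33, mineral collection 20.27, map room 18.89 are the best per m².
The ratio ordering already packs tightly: photography bay + map room + tapestry corridor + mineral collection + print gallery, 87 m², 1687.
Nothing else within 89 m² beats 1687.

1687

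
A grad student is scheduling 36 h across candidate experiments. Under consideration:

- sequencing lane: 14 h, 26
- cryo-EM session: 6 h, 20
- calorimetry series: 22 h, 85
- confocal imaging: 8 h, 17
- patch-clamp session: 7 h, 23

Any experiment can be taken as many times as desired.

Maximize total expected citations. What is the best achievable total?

131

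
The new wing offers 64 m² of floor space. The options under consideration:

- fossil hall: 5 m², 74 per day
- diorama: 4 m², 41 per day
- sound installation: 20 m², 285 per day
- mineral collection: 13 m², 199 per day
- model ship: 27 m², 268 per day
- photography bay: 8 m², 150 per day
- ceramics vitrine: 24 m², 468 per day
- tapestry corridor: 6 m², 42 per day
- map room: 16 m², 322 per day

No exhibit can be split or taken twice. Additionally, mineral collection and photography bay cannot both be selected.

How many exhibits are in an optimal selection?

Optimal total is 1116.
One optimal bundle: diorama + sound installation + ceramics vitrine + map room (64 m²).
Any selection reaching 1116 contains exactly 4 exhibits.

4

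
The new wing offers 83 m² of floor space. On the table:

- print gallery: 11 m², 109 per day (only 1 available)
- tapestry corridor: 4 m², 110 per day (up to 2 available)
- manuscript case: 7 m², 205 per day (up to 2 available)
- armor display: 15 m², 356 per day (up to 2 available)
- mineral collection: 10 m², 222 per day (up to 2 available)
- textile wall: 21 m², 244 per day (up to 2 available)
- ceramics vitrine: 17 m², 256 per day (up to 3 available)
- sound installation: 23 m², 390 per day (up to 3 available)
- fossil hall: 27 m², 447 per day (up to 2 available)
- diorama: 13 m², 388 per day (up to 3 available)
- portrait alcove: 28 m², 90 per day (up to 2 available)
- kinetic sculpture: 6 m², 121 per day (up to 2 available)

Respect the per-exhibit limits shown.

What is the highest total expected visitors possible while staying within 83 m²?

Taking the top-ratio exhibits first gives 2×tapestry corridor + 2×manuscript case + armor display + 3×diorama + kinetic sculpture for 2271 (82 m²).
Dropping 2×tapestry corridor and kinetic sculpture frees 14 m²; slotting in armor display (15 m²) lifts the total to 2286 at 83 m².

2286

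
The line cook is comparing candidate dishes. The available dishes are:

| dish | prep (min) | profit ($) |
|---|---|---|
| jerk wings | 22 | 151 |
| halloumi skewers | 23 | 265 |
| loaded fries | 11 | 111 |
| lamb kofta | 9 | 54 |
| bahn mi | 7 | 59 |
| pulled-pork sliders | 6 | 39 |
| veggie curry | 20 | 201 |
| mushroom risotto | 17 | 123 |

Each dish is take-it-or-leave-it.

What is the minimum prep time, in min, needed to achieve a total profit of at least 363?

34

Look for the lowest-prep combination reaching 363.
halloumi skewers + loaded fries reaches 376 using 34 min.
No combination under 34 min hits 363.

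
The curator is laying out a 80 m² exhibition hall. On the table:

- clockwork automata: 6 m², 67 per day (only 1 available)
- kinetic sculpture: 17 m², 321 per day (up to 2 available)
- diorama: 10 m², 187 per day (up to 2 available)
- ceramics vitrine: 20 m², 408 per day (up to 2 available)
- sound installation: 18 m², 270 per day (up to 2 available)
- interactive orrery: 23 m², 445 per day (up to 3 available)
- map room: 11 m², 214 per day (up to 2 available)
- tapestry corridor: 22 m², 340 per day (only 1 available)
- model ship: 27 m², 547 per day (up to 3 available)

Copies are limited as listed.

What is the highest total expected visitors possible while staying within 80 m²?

Greedy by ratio would take 2×ceramics vitrine + map room + model ship: 78 m² used, total 1577.
The 31 m² tied up in ceramics vitrine and map room is better spent on diorama + interactive orrery — total rises to 1587 (80 m²).
No other feasible combination exceeds 1587.

1587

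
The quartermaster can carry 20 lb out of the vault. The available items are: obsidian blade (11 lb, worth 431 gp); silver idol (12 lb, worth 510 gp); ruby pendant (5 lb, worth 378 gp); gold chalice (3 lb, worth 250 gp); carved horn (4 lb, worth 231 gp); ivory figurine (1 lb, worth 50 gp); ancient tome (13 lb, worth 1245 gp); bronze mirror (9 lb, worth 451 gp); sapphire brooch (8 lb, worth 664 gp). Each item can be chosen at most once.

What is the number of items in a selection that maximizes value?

3

Best achievable value is 1726.
For example gold chalice + carved horn + ancient tome achieves it, using 20 lb.
All optima have 3 items.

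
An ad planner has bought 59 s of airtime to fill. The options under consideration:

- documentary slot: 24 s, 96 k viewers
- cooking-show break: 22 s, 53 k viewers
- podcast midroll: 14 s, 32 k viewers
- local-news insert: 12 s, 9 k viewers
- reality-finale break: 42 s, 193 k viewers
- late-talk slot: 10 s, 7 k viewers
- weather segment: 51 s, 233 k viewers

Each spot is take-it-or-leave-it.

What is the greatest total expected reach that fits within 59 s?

233

Greedy by ratio would take podcast midroll + reality-finale break: 56 s used, total 225.
Dropping podcast midroll and reality-finale break frees 56 s; slotting in weather segment (51 s) lifts the total to 233 at 51 s.
The spare 8 s is too small for any remaining spot, and no exchange beats 233.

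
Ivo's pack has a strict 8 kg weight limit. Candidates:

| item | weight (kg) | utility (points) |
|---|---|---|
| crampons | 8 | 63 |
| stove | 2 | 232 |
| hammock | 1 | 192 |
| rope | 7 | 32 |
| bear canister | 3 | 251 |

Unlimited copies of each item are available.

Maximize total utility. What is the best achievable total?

1536

Density check — hammock 192.00, stove 116.00, bear canister 83.67, crampons 7.88 are the best per kg.
Best packing: 8×hammock — 8 kg, 1536 total.
Nothing else within 8 kg beats 1536.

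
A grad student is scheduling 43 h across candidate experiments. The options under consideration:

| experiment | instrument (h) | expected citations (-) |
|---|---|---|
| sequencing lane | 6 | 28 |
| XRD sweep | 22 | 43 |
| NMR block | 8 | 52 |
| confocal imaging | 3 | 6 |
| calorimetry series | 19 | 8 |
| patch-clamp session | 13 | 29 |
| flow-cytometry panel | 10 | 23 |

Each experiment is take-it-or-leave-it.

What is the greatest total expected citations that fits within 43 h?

138

Density check — NMR block 6.50, sequencing lane 4.67, flow-cytometry panel 2.30, patch-clamp session 2.23 are the best per h.
Sequencing lane + NMR block + confocal imaging + patch-clamp session + flow-cytometry panel uses 40 of the 43 h and totals 138.
Runner-up sequencing lane + NMR block + patch-clamp session + flow-cytometry panel tops out at 132.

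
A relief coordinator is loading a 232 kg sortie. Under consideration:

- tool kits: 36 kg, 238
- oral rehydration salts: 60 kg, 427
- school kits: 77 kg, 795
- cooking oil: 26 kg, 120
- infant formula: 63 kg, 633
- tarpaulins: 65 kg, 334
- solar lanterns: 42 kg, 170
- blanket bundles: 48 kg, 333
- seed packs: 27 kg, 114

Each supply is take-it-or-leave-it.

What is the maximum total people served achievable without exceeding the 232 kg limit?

1999

Filling by ratio: oral rehydration salts + school kits + cooking oil + infant formula for 1975, with 6 kg left unused.
Dropping oral rehydration salts and cooking oil frees 86 kg; slotting in tool kits + blanket bundles (84 kg) lifts the total to 1999 at 224 kg.
The closest alternative, oral rehydration salts + school kits + cooking oil + infant formula, reaches only 1975.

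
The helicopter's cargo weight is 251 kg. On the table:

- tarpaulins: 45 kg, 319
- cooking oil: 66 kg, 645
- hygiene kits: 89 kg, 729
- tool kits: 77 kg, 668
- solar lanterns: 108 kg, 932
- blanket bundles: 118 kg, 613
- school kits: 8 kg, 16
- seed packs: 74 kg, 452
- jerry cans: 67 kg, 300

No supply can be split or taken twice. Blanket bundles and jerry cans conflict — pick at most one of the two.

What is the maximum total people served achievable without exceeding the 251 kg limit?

Density check — cooking oil 9.77, tool kits 8.68, solar lanterns 8.63 are the best per kg.
Best packing: cooking oil + tool kits + solar lanterns — 251 kg, 2245 total.
Nothing else feasible within 251 kg beats 2245.

2245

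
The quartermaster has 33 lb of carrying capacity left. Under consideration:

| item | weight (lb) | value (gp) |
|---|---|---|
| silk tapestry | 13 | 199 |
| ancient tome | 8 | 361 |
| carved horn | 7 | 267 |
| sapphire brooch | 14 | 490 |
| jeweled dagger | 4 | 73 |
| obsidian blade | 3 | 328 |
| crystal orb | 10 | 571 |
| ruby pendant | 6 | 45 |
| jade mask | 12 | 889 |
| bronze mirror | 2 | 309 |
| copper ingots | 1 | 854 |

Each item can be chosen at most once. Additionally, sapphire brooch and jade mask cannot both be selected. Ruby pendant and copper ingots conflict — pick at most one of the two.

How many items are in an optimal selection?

The maximum value within 33 lb is 3024.
One optimal bundle: jeweled dagger + obsidian blade + crystal orb + jade mask + bronze mirror + copper ingots (32 lb).
Any selection reaching 3024 contains exactly 6 items.

6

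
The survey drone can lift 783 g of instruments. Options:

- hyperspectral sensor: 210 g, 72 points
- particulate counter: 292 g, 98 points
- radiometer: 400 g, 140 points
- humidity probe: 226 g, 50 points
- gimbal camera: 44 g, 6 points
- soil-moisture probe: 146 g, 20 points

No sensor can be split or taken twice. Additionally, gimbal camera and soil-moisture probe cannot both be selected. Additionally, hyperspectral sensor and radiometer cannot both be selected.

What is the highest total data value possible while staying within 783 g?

By data value per g: radiometer 0.35, hyperspectral sensor 0.34, particulate counter 0.34, humidity probe 0.22 lead.
Particulate counter + radiometer + gimbal camera uses 736 of the 783 g and totals 244.
That's the maximum — no feasible swap from here does better than 244.

244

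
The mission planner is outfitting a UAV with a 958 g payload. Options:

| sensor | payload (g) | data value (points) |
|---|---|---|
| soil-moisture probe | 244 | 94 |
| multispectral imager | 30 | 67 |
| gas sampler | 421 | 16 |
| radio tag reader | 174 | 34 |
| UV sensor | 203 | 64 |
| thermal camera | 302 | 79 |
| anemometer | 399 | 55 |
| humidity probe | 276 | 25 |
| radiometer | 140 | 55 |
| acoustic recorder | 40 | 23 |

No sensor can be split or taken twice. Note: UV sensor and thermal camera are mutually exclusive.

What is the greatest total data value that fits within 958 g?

352

By data value per g: multispectral imager 2.23, acoustic recorder 0.57, radiometer 0.39, soil-moisture probe 0.39 lead.
Filling by ratio: soil-moisture probe + multispectral imager + radio tag reader + UV sensor + radiometer + acoustic recorder for 337, with 127 g left unused.
Dropping UV sensor frees 203 g; slotting in thermal camera (302 g) lifts the total to 352 at 930 g.
The closest alternative, soil-moisture probe + multispectral imager + radio tag reader + UV sensor + radiometer + acoustic recorder, reaches only 337.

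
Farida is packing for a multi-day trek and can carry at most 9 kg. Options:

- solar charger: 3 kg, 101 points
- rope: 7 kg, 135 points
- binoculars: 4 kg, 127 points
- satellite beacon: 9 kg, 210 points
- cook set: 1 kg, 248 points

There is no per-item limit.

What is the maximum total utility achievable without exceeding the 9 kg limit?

2232

The ratio ordering already packs tightly: 9×cook set, 9 kg, 2232.
That's the maximum — no swap from here does better than 2232.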